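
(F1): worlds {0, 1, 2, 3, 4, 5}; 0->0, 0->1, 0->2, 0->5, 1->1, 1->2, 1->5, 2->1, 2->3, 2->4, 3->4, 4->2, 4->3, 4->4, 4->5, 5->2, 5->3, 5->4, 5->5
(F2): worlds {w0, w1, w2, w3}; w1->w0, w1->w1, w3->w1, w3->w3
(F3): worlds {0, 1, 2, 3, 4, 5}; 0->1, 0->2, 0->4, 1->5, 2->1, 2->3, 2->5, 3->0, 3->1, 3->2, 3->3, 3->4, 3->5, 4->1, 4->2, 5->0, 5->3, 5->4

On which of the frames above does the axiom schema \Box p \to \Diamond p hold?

This is the axiom for seriality; its first-order frame correspondent is \forall x \exists y Rxy.
(F1): ✓.
(F2): fails — world w0 has no successor.
(F3): ✓.
Valid on: (F1), (F3).

(F1), (F3)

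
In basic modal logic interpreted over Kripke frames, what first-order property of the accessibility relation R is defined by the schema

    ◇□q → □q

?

Replacing q by ¬q and contraposing gives the equivalent schema ◇q → □◇q.
Suppose ◇q→□◇q is valid. Take Rxy, Rxz and set V(q)={y}. Then ◇q at x, so □◇q at x, so ◇q at z, so some w with Rzw has q; w=y, i.e. Rzy. By symmetry of the argument, Ryz.

the Euclidean property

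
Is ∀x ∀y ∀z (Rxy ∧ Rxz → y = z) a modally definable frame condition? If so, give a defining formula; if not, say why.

Definable; ◇r → □r defines it

The condition is partial functionality. A defining modal formula is ◇r → □r.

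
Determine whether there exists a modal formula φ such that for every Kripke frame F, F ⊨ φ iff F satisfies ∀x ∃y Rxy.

Yes — defined by □r → ◇r

The condition is seriality. A defining modal formula is □r → ◇r.
Suppose □r→◇r is valid. At any x set V(r)=W. Then □r at x, so ◇r at x, so x has a successor.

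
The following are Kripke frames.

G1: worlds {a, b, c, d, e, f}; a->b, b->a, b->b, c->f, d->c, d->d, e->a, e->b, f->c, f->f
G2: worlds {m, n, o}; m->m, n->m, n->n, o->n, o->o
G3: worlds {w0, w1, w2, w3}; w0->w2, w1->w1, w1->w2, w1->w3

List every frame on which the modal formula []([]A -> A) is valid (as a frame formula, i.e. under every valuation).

The schema corresponds to shift-reflexivity: forall x forall y (Rxy -> Ryy).
G1: fails — Rdc but not Rcc.
G2: condition met.
G3: fails — Rw1w2 but not Rw2w2.

G2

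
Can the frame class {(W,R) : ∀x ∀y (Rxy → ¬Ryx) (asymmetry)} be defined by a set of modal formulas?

If a class were modally definable it would be closed under surjective bounded morphisms (Goldblatt–Thomason).
The 3-cycle (worlds 0,1,2 with 0→1→2→0) is asymmetric. Mapping every world to a single reflexive point • is a surjective bounded morphism, and the reflexive point is not asymmetric (R•• but asymmetry requires ¬R••).
So the class is not modally definable.

No — not modally definable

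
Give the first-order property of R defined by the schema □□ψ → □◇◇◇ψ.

This is a Sahlqvist (Geach-type) schema ◇^0□^2ψ → □^1◇^3ψ.
First-order correspondent: ∀x ∀z (xRz → ∃w (xR²w ∧ zR³w)).

∀x ∀z (xRz → ∃w (xR²w ∧ zR³w))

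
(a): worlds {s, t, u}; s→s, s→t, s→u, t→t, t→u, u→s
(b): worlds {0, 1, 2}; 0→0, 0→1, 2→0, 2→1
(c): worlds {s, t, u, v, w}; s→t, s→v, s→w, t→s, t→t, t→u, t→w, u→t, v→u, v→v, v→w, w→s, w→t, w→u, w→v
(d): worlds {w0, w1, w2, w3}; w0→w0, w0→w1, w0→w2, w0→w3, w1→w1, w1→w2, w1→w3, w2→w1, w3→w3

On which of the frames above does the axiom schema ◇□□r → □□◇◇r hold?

(a), (c), (d)

Frame correspondent (Sahlqvist): ∀x ∀y ∀z ((xRy ∧ xR²z) → ∃w (yR²w ∧ zR²w)) — i.e. a generalized confluence (Geach) condition.
(a): condition met.
(b): fails — 0R0, 0R²1 but no w with 0R²w and 1R²w.
(c): condition met.
(d): condition met.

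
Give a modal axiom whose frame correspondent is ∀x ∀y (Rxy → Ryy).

A defining formula is □(□r → r) (the T□ axiom).
Suppose □(□r→r) is valid. Take Rxy and set V(r)={w : Ryw}. Then at y, □r holds; since □(□r→r) at x, □r→r at y, so r at y, i.e. Ryy.

□(□r → r)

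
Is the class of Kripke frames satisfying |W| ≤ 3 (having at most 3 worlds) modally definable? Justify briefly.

Not modally definable

Any modally definable frame class is closed under disjoint unions.
Any modal formula valid on each of 4 disjoint one-world frames is valid on their disjoint union (validity is preserved under disjoint unions). Each one-world frame has |W|=1≤3, but the union has |W|=4.
So no modal formula (or set of formulas) defines exactly the |W|≤3 frames.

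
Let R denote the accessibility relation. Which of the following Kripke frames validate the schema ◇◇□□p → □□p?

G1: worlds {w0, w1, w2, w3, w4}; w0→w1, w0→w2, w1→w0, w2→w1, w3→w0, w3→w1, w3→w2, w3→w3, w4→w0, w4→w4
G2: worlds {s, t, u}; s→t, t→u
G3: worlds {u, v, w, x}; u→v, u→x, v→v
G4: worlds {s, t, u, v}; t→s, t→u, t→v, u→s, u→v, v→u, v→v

This is the axiom for a generalized confluence (Geach) condition; its first-order frame correspondent is ∀x ∀y ∀z ((xR²y ∧ xR²z) → ∃w (yR²w ∧ z = w)).
G1: fails — w0R²w1, w0R²w0 but no w with w1R²w and w0=w.
G2: fails — sR²u, sR²u but no w with uR²w and u=w.
G3: condition met.
G4: fails — tR²s, tR²s but no w with sR²w and s=w.

G3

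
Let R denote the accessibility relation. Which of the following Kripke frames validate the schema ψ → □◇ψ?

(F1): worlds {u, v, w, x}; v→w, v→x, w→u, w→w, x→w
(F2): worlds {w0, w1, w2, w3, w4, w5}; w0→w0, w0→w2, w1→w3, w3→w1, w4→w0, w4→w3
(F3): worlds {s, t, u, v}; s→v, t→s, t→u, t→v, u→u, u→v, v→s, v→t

none

The schema corresponds to symmetry: ∀x ∀y (Rxy → Ryx).
(F1): fails — Rxw but not Rwx.
(F2): fails — Rw4w0 but not Rw0w4.
(F3): fails — Ruv but not Rvu.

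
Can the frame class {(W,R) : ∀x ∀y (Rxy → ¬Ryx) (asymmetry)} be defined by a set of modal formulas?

No

Modal frame validity is preserved under surjective bounded morphisms.
The 4-cycle (worlds a,b,c,d with a→b→c→d→a) is asymmetric. Mapping every world to a single reflexive point • is a surjective bounded morphism, and the reflexive point is not asymmetric (R•• but asymmetry requires ¬R••).
So the class is not modally definable.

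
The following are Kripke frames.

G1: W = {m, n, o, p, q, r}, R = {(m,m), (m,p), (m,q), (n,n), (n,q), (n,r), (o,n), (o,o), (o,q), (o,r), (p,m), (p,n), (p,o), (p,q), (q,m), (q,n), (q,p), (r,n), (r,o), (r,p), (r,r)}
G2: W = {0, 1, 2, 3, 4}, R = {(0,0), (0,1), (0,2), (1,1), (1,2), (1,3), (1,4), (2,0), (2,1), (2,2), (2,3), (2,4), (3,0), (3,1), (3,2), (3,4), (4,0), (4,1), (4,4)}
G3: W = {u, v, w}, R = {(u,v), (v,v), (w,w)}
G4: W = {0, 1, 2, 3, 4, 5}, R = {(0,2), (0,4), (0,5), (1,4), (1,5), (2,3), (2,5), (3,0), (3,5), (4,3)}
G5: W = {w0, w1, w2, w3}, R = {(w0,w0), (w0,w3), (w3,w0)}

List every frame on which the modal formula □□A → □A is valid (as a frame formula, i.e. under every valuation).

This is the axiom for density; its first-order frame correspondent is ∀x ∀y (Rxy → ∃z (Rxz ∧ Rzy)).
G1: condition met.
G2: condition met.
G3: condition met.
G4: fails — R02 but no z with R0z and Rz2.
G5: condition met.

G1, G2, G3, G5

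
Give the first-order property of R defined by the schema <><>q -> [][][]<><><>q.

This is a Sahlqvist (Geach-type) schema ◇^2□^0q → □^3◇^3q.
First-order correspondent: forall x forall y forall z ((x R^2 y & x R^3 z) -> exists w (y = w & z R^3 w)).

forall x forall y forall z ((x R^2 y & x R^3 z) -> exists w (y = w & z R^3 w))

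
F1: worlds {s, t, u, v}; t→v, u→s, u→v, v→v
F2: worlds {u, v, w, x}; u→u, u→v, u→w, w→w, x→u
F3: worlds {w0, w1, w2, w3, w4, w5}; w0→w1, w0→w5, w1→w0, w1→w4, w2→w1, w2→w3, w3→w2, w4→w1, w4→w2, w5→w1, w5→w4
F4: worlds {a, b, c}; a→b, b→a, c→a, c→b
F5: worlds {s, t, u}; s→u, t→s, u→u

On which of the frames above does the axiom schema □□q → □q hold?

Frame correspondent (Sahlqvist): ∀x ∀y (Rxy → ∃z (Rxz ∧ Rzy)) — i.e. density.
F1: fails — Rus but no z with Ruz and Rzs.
F2: holds.
F3: fails — Rw1w0 but no z with Rw1z and Rzw0.
F4: fails — Rab but no z with Raz and Rzb.
F5: fails — Rts but no z with Rtz and Rzs.

F2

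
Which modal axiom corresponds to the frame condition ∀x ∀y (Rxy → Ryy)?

□(□s → s)

This is shift-reflexivity; the standard corresponding axiom is T□: □(□s → s).
Suppose □(□s→s) is valid. Take Rxy and set V(s)={w : Ryw}. Then at y, □s holds; since □(□s→s) at x, □s→s at y, so s at y, i.e. Ryy.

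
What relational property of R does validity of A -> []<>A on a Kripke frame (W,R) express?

symmetry

Suppose A→□◇A is valid. Take Rxy and set V(A)={x}. Then A at x, so □◇A at x, so ◇A at y, so some z with Ryz has A; z=x, i.e. Ryx.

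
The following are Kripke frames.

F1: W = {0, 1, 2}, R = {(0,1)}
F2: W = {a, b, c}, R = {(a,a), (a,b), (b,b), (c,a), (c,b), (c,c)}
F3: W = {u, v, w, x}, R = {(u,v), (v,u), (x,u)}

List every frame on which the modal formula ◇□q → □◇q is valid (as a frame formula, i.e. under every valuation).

F2, F3

This is the axiom for convergence; its first-order frame correspondent is ∀x ∀y ∀z (Rxy ∧ Rxz → ∃w (Ryw ∧ Rzw)).
F1: fails — R01 and R01 but 1 and 1 have no common successor.
F2: satisfies the condition.
F3: satisfies the condition.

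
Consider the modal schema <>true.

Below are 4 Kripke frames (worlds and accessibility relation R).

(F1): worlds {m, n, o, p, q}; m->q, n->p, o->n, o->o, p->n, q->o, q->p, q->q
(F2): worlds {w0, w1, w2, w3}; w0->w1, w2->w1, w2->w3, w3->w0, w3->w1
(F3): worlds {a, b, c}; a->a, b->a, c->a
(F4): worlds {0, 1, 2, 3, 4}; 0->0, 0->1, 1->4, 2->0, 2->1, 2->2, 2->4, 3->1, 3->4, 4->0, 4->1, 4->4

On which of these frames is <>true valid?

The schema corresponds to seriality: forall x exists y Rxy.
(F1): condition met.
(F2): fails — world w1 has no successor.
(F3): condition met.
(F4): condition met.
Valid on: (F1), (F3), (F4).

(F1), (F3), (F4)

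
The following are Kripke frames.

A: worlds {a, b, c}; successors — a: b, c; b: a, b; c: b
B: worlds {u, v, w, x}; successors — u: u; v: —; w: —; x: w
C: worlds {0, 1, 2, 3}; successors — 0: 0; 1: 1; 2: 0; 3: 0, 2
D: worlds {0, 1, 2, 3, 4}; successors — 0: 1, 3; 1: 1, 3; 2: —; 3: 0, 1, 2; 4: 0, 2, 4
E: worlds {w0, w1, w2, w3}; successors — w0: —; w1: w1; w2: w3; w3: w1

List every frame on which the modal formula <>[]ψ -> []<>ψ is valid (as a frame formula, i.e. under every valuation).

A, C, E

This is the axiom for convergence; its first-order frame correspondent is forall x forall y forall z (Rxy & Rxz -> exists w (Ryw & Rzw)).
A: condition met.
B: fails — Rxw and Rxw but w and w have no common successor.
C: condition met.
D: fails — R32 and R32 but 2 and 2 have no common successor.
E: condition met.
Valid on: A, C, E.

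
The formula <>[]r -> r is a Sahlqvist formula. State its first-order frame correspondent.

symmetry

Equivalently (dual form): r → □◇r.
Suppose r→□◇r is valid. Take Rxy and set V(r)={x}. Then r at x, so □◇r at x, so ◇r at y, so some z with Ryz has r; z=x, i.e. Ryx.
Conversely, on a frame with symmetry the schema holds at every world under every valuation.
So the correspondent is symmetry.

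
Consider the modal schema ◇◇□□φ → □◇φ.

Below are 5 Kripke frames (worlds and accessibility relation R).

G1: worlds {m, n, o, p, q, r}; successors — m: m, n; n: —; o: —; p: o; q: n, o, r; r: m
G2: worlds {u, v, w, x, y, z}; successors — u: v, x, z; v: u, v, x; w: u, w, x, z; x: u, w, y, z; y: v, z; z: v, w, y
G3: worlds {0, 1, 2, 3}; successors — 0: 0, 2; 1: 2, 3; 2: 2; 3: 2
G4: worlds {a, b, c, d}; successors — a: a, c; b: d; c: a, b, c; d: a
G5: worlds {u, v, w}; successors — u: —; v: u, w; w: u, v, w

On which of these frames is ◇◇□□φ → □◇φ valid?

G2, G3

Frame correspondent (Sahlqvist): ∀x ∀y ∀z ((xR²y ∧ xRz) → ∃w (yR²w ∧ zRw)) — i.e. a generalized confluence (Geach) condition.
G1: fails — mR²m, mRn but no w with mR²w and nRw.
G2: satisfies the condition.
G3: satisfies the condition.
G4: fails — cR²a, cRb but no w with aR²w and bRw.
G5: fails — vR²u, vRu but no t with uR²t and uRt.
Valid on: G2, G3.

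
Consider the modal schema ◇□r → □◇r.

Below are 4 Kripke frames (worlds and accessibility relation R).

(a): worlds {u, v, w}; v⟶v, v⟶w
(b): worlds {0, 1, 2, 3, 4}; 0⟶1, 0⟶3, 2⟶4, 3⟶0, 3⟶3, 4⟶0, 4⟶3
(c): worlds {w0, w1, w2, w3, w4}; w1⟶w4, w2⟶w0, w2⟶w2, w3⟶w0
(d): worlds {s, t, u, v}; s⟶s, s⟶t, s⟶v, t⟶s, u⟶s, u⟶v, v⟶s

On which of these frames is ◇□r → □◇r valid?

(d)

Frame correspondent (Sahlqvist): ∀x ∀y ∀z (Rxy ∧ Rxz → ∃w (Ryw ∧ Rzw)) — i.e. convergence.
(a): fails — Rvv and Rvw but v and w have no common successor.
(b): fails — R01 and R01 but 1 and 1 have no common successor.
(c): fails — Rw1w4 and Rw1w4 but w4 and w4 have no common successor.
(d): holds.
Valid on: (d).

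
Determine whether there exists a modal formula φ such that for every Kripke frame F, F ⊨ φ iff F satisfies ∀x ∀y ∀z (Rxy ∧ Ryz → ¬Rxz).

If a class were modally definable it would be closed under surjective bounded morphisms (Goldblatt–Thomason).
The 5-cycle (worlds s,t,u,v,w with s→t→u→v→w→s) is intransitive. Mapping every world to a single reflexive point • is a surjective bounded morphism; the reflexive point is not intransitive (R••∧R•• but R••).
So no modal formula (or set of formulas) defines exactly the intransitive frames.

Not definable by any modal formula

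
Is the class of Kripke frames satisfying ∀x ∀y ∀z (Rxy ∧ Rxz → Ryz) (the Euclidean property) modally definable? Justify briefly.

This is a Sahlqvist condition; the 5 axiom ◇q → □◇q defines it.
Suppose ◇q→□◇q is valid. Take Rxy, Rxz and set V(q)={y}. Then ◇q at x, so □◇q at x, so ◇q at z, so some w with Rzw has q; w=y, i.e. Rzy. By symmetry of the argument, Ryz.

Yes — defined by ◇q → □◇q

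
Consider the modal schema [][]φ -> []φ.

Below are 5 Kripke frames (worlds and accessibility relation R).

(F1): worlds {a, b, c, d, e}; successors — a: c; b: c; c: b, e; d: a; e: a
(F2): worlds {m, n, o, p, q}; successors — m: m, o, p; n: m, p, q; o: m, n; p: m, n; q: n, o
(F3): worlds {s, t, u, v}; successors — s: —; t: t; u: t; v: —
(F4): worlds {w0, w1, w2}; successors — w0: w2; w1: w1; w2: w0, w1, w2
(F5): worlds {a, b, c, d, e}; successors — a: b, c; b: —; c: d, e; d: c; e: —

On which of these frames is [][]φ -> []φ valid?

(F3), (F4)

This is the axiom for density; its first-order frame correspondent is forall x forall y (Rxy -> exists z (Rxz & Rzy)).
(F1): fails — Rbc but no z with Rbz and Rzc.
(F2): fails — Ron but no z with Roz and Rzn.
(F3): satisfies the condition.
(F4): satisfies the condition.
(F5): fails — Rcd but no z with Rcz and Rzd.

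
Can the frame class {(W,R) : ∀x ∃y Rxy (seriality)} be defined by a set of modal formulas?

The condition is seriality. A defining modal formula is □r → ◇r.

Yes, by □r → ◇r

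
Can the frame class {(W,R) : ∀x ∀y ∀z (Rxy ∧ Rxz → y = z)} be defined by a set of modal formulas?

Yes: it is partial functionality, defined by the CD schema ◇p → □p.
Suppose ◇p→□p is valid. Take Rxy, Rxz and set V(p)={y}. Then ◇p at x, so □p at x, so p at z, i.e. z=y.

Definable; ◇p → □p defines it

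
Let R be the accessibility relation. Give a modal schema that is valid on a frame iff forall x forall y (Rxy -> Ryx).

q → □◇q

This is symmetry; the standard corresponding axiom is B: q → □◇q.
Suppose q→□◇q is valid. Take Rxy and set V(q)={x}. Then q at x, so □◇q at x, so ◇q at y, so some z with Ryz has q; z=x, i.e. Ryx.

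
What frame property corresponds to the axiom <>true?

This schema is equivalent to the D axiom □φ → ◇φ.
It corresponds to seriality: forall x exists y Rxy.

Seriality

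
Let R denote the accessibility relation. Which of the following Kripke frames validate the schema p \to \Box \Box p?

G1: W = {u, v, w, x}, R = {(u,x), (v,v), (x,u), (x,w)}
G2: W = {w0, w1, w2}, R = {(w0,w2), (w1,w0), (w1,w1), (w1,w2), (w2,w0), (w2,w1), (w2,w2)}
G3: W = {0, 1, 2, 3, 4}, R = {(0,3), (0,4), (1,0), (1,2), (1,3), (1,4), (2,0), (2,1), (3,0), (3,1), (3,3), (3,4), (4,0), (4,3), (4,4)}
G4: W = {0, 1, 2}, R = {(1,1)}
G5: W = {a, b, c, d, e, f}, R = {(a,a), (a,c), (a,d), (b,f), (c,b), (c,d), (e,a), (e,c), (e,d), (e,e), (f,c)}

G4

This is the axiom for a generalized confluence (Geach) condition; its first-order frame correspondent is \forall x \forall z (x R^2 z \to \exists w (x = w \wedge z = w)).
G1: fails — uR²w but u ≠ w.
G2: fails — w0R²w1 but w0 ≠ w1.
G3: fails — 0R²1 but 0 ≠ 1.
G4: holds.
G5: fails — aR²b but a ≠ b.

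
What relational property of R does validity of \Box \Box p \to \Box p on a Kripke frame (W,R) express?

This schema is the C4 axiom.
It corresponds to density: \forall x \forall y (Rxy \to \exists z (Rxz \wedge Rzy)).

density: \forall x \forall y (Rxy \to \exists z (Rxz \wedge Rzy))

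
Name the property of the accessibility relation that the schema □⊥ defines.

□⊥ is valid iff no world has any successor (otherwise □⊥ fails at any world with one).

Emptiness of R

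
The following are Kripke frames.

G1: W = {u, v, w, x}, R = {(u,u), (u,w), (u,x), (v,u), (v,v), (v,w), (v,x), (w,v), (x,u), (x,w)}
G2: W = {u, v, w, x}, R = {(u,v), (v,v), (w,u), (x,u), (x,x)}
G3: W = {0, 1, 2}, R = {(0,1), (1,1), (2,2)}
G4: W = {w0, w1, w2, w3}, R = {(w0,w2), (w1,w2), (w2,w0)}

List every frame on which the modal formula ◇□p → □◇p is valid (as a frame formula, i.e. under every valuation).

This is the axiom for convergence; its first-order frame correspondent is ∀x ∀y ∀z (Rxy ∧ Rxz → ∃w (Ryw ∧ Rzw)).
G1: fails — Ruw and Ruu but w and u have no common successor.
G2: fails — Rxu and Rxx but u and x have no common successor.
G3: satisfies the condition.
G4: satisfies the condition.
Valid on: G3, G4.

G3, G4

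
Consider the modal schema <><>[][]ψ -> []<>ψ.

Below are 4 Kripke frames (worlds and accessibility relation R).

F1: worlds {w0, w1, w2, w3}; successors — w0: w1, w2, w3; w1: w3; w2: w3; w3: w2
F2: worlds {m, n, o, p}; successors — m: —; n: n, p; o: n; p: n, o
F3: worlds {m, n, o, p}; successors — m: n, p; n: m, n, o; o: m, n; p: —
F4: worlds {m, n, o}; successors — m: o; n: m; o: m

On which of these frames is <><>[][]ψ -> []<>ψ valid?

This is the axiom for a generalized confluence (Geach) condition; its first-order frame correspondent is forall x forall y forall z ((x R^2 y & xRz) -> exists w (y R^2 w & zRw)).
F1: fails — w0R²w2, w0Rw1 but no w with w2R²w and w1Rw.
F2: satisfies the condition.
F3: fails — mR²m, mRp but no w with mR²w and pRw.
F4: satisfies the condition.

F2, F4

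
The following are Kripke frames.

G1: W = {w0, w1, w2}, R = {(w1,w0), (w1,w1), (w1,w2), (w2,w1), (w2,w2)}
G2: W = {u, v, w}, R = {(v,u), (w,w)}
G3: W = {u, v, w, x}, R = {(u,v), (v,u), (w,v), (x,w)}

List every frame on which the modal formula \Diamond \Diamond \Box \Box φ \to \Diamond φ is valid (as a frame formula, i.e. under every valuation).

G2

This is the axiom for a generalized confluence (Geach) condition; its first-order frame correspondent is \forall x \forall y (x R^2 y \to \exists w (y R^2 w \wedge xRw)).
G1: fails — w1R²w0 but no w with w0R²w and w1Rw.
G2: ✓.
G3: fails — uR²u but no t with uR²t and uRt.
Valid on: G2.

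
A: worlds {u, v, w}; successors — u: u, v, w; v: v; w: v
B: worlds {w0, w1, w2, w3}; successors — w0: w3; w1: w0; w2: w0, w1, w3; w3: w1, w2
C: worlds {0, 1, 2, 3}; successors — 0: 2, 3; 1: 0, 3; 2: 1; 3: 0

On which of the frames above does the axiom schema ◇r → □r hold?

none

Frame correspondent (Sahlqvist): ∀x ∀y ∀z (Rxy ∧ Rxz → y = z) — i.e. partial functionality.
A: fails — u sees both u and v.
B: fails — w2 sees both w0 and w1.
C: fails — 0 sees both 2 and 3.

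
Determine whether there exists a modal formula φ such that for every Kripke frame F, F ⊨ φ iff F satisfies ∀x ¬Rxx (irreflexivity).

Not definable by any modal formula

Any modally definable frame class is closed under surjective bounded morphisms.
The 4-cycle (worlds 0,1,2,3 with 0→1→2→3→0) is irreflexive, and the map sending every world to a single reflexive point • is a surjective bounded morphism (forth: every edge maps to (•,•); back: every world has a successor). So any modal formula valid on the 4-cycle is also valid on the reflexive point, which is not irreflexive.
So no modal formula (or set of formulas) defines exactly the irreflexive frames.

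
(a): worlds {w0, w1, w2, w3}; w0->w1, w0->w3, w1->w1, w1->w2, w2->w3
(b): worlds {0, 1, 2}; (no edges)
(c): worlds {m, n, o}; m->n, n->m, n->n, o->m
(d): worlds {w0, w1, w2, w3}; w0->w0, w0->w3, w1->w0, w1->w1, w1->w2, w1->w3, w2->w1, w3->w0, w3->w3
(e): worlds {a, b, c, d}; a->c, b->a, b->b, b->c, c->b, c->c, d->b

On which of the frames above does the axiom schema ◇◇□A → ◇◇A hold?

The schema corresponds to a generalized confluence (Geach) condition: ∀x ∀y (xR²y → ∃w (yRw ∧ xR²w)).
(a): fails — w0R²w2 but no w with w2Rw and w0R²w.
(b): holds.
(c): holds.
(d): holds.
(e): holds.

(b), (c), (d), (e)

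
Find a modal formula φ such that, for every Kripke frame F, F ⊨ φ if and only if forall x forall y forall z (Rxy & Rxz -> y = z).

◇p → □p

A defining formula is ◇p → □p (the CD axiom).
Suppose ◇p→□p is valid. Take Rxy, Rxz and set V(p)={y}. Then ◇p at x, so □p at x, so p at z, i.e. z=y.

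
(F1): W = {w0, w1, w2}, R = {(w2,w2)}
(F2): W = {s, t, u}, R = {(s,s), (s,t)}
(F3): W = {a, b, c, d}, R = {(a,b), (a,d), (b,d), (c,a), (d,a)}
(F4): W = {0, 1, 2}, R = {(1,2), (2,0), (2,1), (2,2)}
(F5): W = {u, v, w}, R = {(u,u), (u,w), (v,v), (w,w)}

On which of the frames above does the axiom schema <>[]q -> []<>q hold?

(F1), (F5)

Frame correspondent (Sahlqvist): forall x forall y forall z (Rxy & Rxz -> exists w (Ryw & Rzw)) — i.e. convergence.
(F1): ✓.
(F2): fails — Rss and Rst but s and t have no common successor.
(F3): fails — Rab and Rad but b and d have no common successor.
(F4): fails — R22 and R20 but 2 and 0 have no common successor.
(F5): ✓.
Valid on: (F1), (F5).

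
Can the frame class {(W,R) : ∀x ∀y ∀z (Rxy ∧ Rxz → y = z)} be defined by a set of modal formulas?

The condition is partial functionality. A defining modal formula is ◇p → □p.

Definable; ◇p → □p defines it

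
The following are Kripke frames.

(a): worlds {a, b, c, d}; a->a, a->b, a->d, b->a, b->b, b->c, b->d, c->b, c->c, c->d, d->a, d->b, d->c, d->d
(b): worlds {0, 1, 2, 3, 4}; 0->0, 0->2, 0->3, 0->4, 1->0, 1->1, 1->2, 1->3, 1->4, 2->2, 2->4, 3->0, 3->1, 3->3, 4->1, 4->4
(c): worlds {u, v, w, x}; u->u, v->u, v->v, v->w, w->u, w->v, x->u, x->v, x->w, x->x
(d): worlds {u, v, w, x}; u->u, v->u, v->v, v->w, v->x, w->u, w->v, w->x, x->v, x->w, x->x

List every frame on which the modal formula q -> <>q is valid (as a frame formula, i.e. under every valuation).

Frame correspondent (Sahlqvist): forall x Rxx — i.e. reflexivity.
(a): condition met.
(b): condition met.
(c): fails — world w does not see itself.
(d): fails — world w does not see itself.

(a), (b)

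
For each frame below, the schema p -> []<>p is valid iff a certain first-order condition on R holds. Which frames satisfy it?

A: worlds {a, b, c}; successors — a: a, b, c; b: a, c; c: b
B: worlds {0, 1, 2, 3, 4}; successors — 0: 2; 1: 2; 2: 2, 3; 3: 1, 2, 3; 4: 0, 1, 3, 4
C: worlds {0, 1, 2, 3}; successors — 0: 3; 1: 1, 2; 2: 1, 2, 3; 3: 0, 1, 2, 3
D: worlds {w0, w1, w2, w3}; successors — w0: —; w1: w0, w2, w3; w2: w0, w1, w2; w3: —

The schema corresponds to symmetry: forall x forall y (Rxy -> Ryx).
A: fails — Rac but not Rca.
B: fails — R31 but not R13.
C: fails — R31 but not R13.
D: fails — Rw1w0 but not Rw0w1.

none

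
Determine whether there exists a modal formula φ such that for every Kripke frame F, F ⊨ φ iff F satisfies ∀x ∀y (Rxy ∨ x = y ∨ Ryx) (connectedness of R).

No

Any modally definable frame class is closed under disjoint unions.
Take 3 disjoint single-world reflexive frames: each is trivially connected, but their disjoint union has 3 worlds with no edge between distinct components, so it is not connected.
So no modal formula (or set of formulas) defines exactly the connected frames.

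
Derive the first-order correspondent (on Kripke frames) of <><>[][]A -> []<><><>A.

forall x forall y forall z ((x R^2 y & xRz) -> exists w (y R^2 w & z R^3 w))

This is a Sahlqvist (Geach-type) schema ◇^2□^2A → □^1◇^3A.
Minimal-valuation argument: fix x; take any y with xR^2y and any z with xR^1z. Set V(A) to the set of worlds R-reachable from y in exactly 2 steps. Then □^2A holds at y, so the antecedent holds at x; validity forces ◇^3A at z, giving a w with zR^3w and yR^2w.
First-order correspondent: forall x forall y forall z ((x R^2 y & xRz) -> exists w (y R^2 w & z R^3 w)).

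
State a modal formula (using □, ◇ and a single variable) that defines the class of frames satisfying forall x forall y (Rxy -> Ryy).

□(□s → s)

The condition is shift-reflexivity. The T□ schema □(□s → s) defines it.
Suppose □(□s→s) is valid. Take Rxy and set V(s)={w : Ryw}. Then at y, □s holds; since □(□s→s) at x, □s→s at y, so s at y, i.e. Ryy.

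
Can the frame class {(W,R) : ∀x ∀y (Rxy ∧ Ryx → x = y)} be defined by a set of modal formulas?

No — not modally definable

Modal frame validity is preserved under surjective bounded morphisms.
The 4-cycle (worlds 0,1,2,3 with 0→1→2→3→0) is antisymmetric. Sending even-indexed worlds to • and odd-indexed worlds to ∘ is a surjective bounded morphism onto the two-world frame with •↔∘, which is not antisymmetric.
So the class is not modally definable.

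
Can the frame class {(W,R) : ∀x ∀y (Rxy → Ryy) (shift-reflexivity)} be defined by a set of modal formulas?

Yes — defined by □(□p → p)

Yes: it is shift-reflexivity, defined by the T□ schema □(□p → p).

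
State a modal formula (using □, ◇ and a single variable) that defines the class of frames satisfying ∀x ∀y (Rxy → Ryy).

□(□p → p)

The condition is shift-reflexivity. The T□ schema □(□p → p) defines it.
Suppose □(□p→p) is valid. Take Rxy and set V(p)={w : Ryw}. Then at y, □p holds; since □(□p→p) at x, □p→p at y, so p at y, i.e. Ryy.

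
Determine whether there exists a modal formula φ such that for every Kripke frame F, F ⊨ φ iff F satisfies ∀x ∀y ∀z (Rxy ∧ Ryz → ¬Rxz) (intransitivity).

Not definable by any modal formula

Any modally definable frame class is closed under surjective bounded morphisms.
The 7-cycle (worlds w0,w1,w2,w3,w4,w5,w6 with w0→w1→w2→w3→w4→w5→w6→w0) is intransitive. Mapping every world to a single reflexive point • is a surjective bounded morphism; the reflexive point is not intransitive (R••∧R•• but R••).
Hence intransitivity is not modally definable.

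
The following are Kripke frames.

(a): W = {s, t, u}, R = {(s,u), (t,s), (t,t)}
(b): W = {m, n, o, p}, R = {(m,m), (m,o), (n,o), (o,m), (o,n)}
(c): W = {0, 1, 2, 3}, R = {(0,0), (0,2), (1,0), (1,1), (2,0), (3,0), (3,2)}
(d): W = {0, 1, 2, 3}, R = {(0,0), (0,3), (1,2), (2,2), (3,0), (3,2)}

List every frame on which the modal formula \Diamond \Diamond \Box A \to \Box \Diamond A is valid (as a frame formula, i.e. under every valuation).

Frame correspondent (Sahlqvist): \forall x \forall y \forall z ((x R^2 y \wedge xRz) \to \exists w (yRw \wedge zRw)) — i.e. a generalized confluence (Geach) condition.
(a): fails — tR²s, tRt but no w with sRw and tRw.
(b): fails — mR²n, mRo but no w with nRw and oRw.
(c): condition met.
(d): fails — 0R²2, 0R0 but no w with 2Rw and 0Rw.
Valid on: (c).

(c)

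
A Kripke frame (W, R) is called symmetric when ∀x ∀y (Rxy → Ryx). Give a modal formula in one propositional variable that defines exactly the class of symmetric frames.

q → □◇q

This is symmetry; the standard corresponding axiom is B: q → □◇q.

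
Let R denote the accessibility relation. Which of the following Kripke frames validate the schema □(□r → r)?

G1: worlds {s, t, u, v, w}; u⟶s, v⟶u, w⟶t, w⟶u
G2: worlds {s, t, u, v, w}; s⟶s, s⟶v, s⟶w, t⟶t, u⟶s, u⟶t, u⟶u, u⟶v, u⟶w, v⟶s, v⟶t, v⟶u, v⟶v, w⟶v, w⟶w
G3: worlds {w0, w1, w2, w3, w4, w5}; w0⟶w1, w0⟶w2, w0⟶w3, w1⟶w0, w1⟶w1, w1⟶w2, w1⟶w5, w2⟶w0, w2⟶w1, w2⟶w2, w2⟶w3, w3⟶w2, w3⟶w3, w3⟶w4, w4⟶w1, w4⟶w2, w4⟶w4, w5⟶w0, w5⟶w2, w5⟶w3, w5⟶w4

G2

This is the axiom for shift-reflexivity; its first-order frame correspondent is ∀x ∀y (Rxy → Ryy).
G1: fails — Rus but not Rss.
G2: condition met.
G3: fails — Rw1w5 but not Rw5w5.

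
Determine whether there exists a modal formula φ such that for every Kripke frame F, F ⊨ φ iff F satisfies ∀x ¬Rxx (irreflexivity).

Not modally definable

Modal frame validity is preserved under surjective bounded morphisms.
The 3-cycle (worlds w0,w1,w2 with w0→w1→w2→w0) is irreflexive, and the map sending every world to a single reflexive point • is a surjective bounded morphism (forth: every edge maps to (•,•); back: every world has a successor). So any modal formula valid on the 3-cycle is also valid on the reflexive point, which is not irreflexive.
Hence irreflexivity is not modally definable.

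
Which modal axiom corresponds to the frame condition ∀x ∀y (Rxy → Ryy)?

The condition is shift-reflexivity. The T□ schema □(□r → r) defines it.
Suppose □(□r→r) is valid. Take Rxy and set V(r)={w : Ryw}. Then at y, □r holds; since □(□r→r) at x, □r→r at y, so r at y, i.e. Ryy.

□(□r → r)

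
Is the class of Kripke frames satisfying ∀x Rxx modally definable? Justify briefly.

The condition is reflexivity. A defining modal formula is □q → q.

Yes — defined by □q → q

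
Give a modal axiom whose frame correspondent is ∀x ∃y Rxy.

□p → ◇p

The condition is seriality. The D schema □p → ◇p defines it.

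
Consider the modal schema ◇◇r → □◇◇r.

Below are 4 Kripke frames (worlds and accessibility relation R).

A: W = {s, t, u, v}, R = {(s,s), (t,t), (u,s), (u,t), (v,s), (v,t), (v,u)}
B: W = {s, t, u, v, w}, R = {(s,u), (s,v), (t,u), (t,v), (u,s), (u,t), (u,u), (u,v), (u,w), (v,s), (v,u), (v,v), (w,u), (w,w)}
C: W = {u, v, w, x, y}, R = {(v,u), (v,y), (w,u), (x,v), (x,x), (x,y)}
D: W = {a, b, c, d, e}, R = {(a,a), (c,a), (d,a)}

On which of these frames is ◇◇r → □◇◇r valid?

B, D

This is the axiom for a generalized confluence (Geach) condition; its first-order frame correspondent is ∀x ∀y ∀z ((xR²y ∧ xRz) → ∃w (y = w ∧ zR²w)).
A: fails — uR²s, uRt but no w with s=w and tR²w.
B: satisfies the condition.
C: fails — xR²u, xRv but no t with u=t and vR²t.
D: satisfies the condition.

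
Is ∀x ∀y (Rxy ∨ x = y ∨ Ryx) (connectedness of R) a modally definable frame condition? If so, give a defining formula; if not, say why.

Modal frame validity is preserved under disjoint unions.
Take 3 disjoint single-world reflexive frames: each is trivially connected, but their disjoint union has 3 worlds with no edge between distinct components, so it is not connected.
Hence connectedness of R is not modally definable.

No — not modally definable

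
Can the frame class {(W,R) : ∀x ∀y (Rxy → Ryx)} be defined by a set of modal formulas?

The condition is symmetry. A defining modal formula is p → □◇p.
Suppose p→□◇p is valid. Take Rxy and set V(p)={x}. Then p at x, so □◇p at x, so ◇p at y, so some z with Ryz has p; z=x, i.e. Ryx.

Yes, by p → □◇p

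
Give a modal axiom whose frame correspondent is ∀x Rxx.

This is reflexivity; the standard corresponding axiom is T: □q → q.
Suppose □q→q is valid. At any x set V(q)={w : Rxw}. Then □q holds at x, so q holds at x, i.e. Rxx.

□q → q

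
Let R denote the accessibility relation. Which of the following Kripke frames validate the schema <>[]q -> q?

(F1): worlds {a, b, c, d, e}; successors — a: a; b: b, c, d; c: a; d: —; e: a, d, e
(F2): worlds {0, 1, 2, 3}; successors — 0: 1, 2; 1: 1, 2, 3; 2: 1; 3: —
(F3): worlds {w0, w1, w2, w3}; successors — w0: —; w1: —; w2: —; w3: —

The schema corresponds to symmetry: forall x forall y (Rxy -> Ryx).
(F1): fails — Rbc but not Rcb.
(F2): fails — R02 but not R20.
(F3): ✓.

(F3)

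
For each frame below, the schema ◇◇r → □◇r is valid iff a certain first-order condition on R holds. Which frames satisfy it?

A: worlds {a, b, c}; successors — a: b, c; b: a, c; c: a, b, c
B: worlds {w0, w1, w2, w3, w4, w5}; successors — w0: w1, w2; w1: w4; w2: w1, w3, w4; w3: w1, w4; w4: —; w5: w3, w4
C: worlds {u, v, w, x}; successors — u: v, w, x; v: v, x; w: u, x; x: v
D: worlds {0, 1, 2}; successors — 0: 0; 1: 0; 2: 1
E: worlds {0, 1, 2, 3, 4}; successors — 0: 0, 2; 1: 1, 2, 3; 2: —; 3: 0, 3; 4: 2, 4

This is the axiom for a generalized confluence (Geach) condition; its first-order frame correspondent is ∀x ∀y ∀z ((xR²y ∧ xRz) → ∃w (y = w ∧ zRw)).
A: fails — aR²b, aRb but no w with b=w and bRw.
B: fails — w0R²w1, w0Rw1 but no w with w1=w and w1Rw.
C: fails — uR²u, uRv but no t with u=t and vRt.
D: holds.
E: fails — 0R²0, 0R2 but no w with 0=w and 2Rw.
Valid on: D.

D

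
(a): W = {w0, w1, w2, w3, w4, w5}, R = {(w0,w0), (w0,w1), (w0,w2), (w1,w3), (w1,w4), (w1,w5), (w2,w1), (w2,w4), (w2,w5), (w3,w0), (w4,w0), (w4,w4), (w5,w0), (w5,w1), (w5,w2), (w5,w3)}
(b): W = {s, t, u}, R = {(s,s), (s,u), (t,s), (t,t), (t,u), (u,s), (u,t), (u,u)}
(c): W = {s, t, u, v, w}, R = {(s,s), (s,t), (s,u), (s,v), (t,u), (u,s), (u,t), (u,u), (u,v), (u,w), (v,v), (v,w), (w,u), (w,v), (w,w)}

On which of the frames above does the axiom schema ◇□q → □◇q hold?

(b)

The schema corresponds to convergence: ∀x ∀y ∀z (Rxy ∧ Rxz → ∃w (Ryw ∧ Rzw)).
(a): fails — Rw0w1 and Rw0w0 but w1 and w0 have no common successor.
(b): holds.
(c): fails — Rsv and Rst but v and t have no common successor.
Valid on: (b).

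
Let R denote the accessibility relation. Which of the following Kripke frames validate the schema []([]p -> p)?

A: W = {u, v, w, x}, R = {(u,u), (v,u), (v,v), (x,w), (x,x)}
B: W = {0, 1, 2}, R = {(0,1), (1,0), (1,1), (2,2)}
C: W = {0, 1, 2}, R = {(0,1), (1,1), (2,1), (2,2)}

C

Frame correspondent (Sahlqvist): forall x forall y (Rxy -> Ryy) — i.e. shift-reflexivity.
A: fails — Rxw but not Rww.
B: fails — R10 but not R00.
C: satisfies the condition.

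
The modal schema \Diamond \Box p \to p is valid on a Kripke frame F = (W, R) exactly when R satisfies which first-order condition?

Equivalently (dual form): p → □◇p.
Suppose p→□◇p is valid. Take Rxy and set V(p)={x}. Then p at x, so □◇p at x, so ◇p at y, so some z with Ryz has p; z=x, i.e. Ryx.
The converse is a direct semantic check.
Frame condition: \forall x \forall y (Rxy \to Ryx).

symmetry: \forall x \forall y (Rxy \to Ryx)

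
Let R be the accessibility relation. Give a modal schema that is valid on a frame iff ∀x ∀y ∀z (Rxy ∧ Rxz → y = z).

◇r → □r

The condition is partial functionality. The CD schema ◇r → □r defines it.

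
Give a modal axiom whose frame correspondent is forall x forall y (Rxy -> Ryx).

A defining formula is q → □◇q (the B axiom).
Suppose q→□◇q is valid. Take Rxy and set V(q)={x}. Then q at x, so □◇q at x, so ◇q at y, so some z with Ryz has q; z=x, i.e. Ryx.

q → □◇q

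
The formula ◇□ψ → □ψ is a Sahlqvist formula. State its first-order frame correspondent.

the Euclidean property

This schema is equivalent to the 5 axiom ◇ψ → □◇ψ.
It corresponds to the Euclidean property: ∀x ∀y ∀z (Rxy ∧ Rxz → Ryz).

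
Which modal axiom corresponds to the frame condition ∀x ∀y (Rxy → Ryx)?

The condition is symmetry. The B schema s → □◇s defines it.
Suppose s→□◇s is valid. Take Rxy and set V(s)={x}. Then s at x, so □◇s at x, so ◇s at y, so some z with Ryz has s; z=x, i.e. Ryx.

s → □◇s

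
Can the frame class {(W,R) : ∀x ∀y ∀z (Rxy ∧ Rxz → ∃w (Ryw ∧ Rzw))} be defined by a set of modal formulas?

Yes, by ◇□r → □◇r

Yes: it is convergence, defined by the .2 schema ◇□r → □◇r.
Suppose ◇□r→□◇r is valid. Take Rxy, Rxz and set V(r)={w : Ryw}. Then □r at y so ◇□r at x, so □◇r at x, so ◇r at z, giving w with Rzw and Ryw.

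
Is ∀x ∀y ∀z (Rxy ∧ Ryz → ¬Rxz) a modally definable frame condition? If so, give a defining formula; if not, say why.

No — not modally definable

If a class were modally definable it would be closed under surjective bounded morphisms (Goldblatt–Thomason).
The 3-cycle (worlds s,t,u with s→t→u→s) is intransitive. Mapping every world to a single reflexive point • is a surjective bounded morphism; the reflexive point is not intransitive (R••∧R•• but R••).
So the class is not modally definable.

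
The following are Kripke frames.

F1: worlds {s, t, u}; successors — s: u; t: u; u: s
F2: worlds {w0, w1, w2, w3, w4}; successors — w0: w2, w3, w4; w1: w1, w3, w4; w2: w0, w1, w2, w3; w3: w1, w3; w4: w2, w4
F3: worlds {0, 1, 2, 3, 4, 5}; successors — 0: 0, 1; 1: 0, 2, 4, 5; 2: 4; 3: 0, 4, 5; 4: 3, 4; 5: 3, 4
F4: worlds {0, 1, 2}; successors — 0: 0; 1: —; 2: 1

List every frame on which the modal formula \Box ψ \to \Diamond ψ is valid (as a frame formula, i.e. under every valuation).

Frame correspondent (Sahlqvist): \forall x \exists y Rxy — i.e. seriality.
F1: satisfies the condition.
F2: satisfies the condition.
F3: satisfies the condition.
F4: fails — world 1 has no successor.
Valid on: F1, F2, F3.

F1, F2, F3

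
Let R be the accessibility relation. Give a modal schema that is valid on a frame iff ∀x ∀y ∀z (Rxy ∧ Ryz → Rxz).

□q → □□q

A defining formula is □q → □□q (the 4 axiom).
Suppose □q→□□q is valid. Take Rxy, Ryz and set V(q)={w : Rxw}. Then □q at x, so □□q at x, so □q at y, so q at z, i.e. Rxz.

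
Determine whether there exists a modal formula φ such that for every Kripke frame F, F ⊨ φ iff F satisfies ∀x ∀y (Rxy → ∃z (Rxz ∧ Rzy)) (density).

Yes, by □□q → □q

This is a Sahlqvist condition; the C4 axiom □□q → □q defines it.
Suppose □□q→□q is valid. Take Rxy and set V(q)={w : xR²w}. Then □□q at x, so □q at x, so q at y, i.e. ∃z(Rxz∧Rzy).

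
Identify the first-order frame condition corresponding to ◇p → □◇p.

Suppose ◇p→□◇p is valid. Take Rxy, Rxz and set V(p)={y}. Then ◇p at x, so □◇p at x, so ◇p at z, so some w with Rzw has p; w=y, i.e. Rzy. By symmetry of the argument, Ryz.

the Euclidean property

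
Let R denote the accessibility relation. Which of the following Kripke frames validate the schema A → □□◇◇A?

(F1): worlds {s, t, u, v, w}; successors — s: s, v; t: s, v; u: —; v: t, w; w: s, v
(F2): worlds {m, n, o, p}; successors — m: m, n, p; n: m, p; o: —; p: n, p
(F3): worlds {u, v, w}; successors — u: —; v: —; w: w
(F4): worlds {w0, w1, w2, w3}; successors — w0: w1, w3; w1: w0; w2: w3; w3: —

(F2), (F3)

This is the axiom for a generalized confluence (Geach) condition; its first-order frame correspondent is ∀x ∀z (xR²z → ∃w (x = w ∧ zR²w)).
(F1): fails — tR²v but no w* with t=w* and vR²w*.
(F2): holds.
(F3): holds.
(F4): fails — w1R²w3 but no w with w1=w and w3R²w.
Valid on: (F2), (F3).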